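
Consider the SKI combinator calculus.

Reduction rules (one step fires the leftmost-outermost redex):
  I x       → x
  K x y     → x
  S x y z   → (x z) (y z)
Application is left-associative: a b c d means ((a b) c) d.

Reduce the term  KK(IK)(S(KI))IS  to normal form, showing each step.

Answer: normal form = S(KI)S  (in 2 steps)

Derivation:
  start: KK(IK)(S(KI))IS
  [1] K(S(KI))IS
  [2] S(KI)S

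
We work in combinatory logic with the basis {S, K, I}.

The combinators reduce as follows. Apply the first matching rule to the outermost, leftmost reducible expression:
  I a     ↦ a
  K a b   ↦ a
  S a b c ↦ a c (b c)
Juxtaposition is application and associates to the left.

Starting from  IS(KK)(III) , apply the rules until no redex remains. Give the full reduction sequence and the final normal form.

  start: IS(KK)(III)
  step 1: S(KK)(III)
  step 2: S(KK)(II)
  step 3: S(KK)I

Answer: normal form = S(KK)I  (in 3 steps)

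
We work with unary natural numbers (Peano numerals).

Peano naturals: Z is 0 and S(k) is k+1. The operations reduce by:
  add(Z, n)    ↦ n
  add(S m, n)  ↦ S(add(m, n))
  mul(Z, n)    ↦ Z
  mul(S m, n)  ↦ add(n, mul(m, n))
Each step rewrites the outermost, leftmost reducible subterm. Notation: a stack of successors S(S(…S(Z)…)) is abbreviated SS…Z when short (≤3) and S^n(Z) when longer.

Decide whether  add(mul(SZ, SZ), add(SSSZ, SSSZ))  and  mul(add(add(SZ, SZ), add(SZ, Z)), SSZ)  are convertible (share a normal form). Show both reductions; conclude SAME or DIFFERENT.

Term A:
  start: add(mul(SZ, SZ), add(SSSZ, SSSZ))
  →1  add(add(SZ, mul(Z, SZ)), add(SSSZ, SSSZ))
  →2  add(S(add(Z, mul(Z, SZ))), add(SSSZ, SSSZ))
  →3  S(add(add(Z, mul(Z, SZ)), add(SSSZ, SSSZ)))
  →4  S(add(mul(Z, SZ), add(SSSZ, SSSZ)))
  →5  S(add(Z, add(SSSZ, SSSZ)))
  →6  S(add(SSSZ, SSSZ))
  →7  S(S(add(SSZ, SSSZ)))
  →8  S(S(S(add(SZ, SSSZ))))
  →9  S(S(S(S(add(Z, SSSZ)))))
  →10  S^7(Z)

Term B:
  start: mul(add(add(SZ, SZ), add(SZ, Z)), SSZ)
  →1  mul(add(S(add(Z, SZ)), add(SZ, Z)), SSZ)
  →2  mul(S(add(add(Z, SZ), add(SZ, Z))), SSZ)
  →3  add(SSZ, mul(add(add(Z, SZ), add(SZ, Z)), SSZ))
  →4  S(add(SZ, mul(add(add(Z, SZ), add(SZ, Z)), SSZ)))
  →5  S(S(add(Z, mul(add(add(Z, SZ), add(SZ, Z)), SSZ))))
  →6  S(S(mul(add(add(Z, SZ), add(SZ, Z)), SSZ)))
  →7  S(S(mul(add(SZ, add(SZ, Z)), SSZ)))
  →8  S(S(mul(S(add(Z, add(SZ, Z))), SSZ)))
  →9  S(S(add(SSZ, mul(add(Z, add(SZ, Z)), SSZ))))
  →10  S(S(S(add(SZ, mul(add(Z, add(SZ, Z)), SSZ)))))
  →11  S(S(S(S(add(Z, mul(add(Z, add(SZ, Z)), SSZ))))))
  →12  S(S(S(S(mul(add(Z, add(SZ, Z)), SSZ)))))
  →13  S(S(S(S(mul(add(SZ, Z), SSZ)))))
  →14  S(S(S(S(mul(S(add(Z, Z)), SSZ)))))
  →15  S(S(S(S(add(SSZ, mul(add(Z, Z), SSZ))))))
  →16  S(S(S(S(S(add(SZ, mul(add(Z, Z), SSZ)))))))
  →17  S(S(S(S(S(S(add(Z, mul(add(Z, Z), SSZ))))))))
  →18  S(S(S(S(S(S(mul(add(Z, Z), SSZ)))))))
  →19  S(S(S(S(S(S(mul(Z, SSZ)))))))
  →20  S^6(Z)

Answer: DIFFERENT — A ⇓ S^7(Z), B ⇓ S^6(Z)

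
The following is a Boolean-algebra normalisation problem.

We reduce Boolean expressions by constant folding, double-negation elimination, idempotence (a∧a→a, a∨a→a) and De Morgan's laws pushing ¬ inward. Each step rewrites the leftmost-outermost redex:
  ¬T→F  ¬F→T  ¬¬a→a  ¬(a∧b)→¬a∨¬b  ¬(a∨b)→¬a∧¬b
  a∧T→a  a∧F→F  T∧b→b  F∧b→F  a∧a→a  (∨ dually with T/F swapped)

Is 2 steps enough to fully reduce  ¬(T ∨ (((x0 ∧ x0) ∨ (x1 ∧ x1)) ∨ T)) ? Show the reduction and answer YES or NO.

Answer: NO — after 2 steps the term is F ∧ ¬(((x0 ∧ x0) ∨ (x1 ∧ x1)) ∨ T), not yet normal

Derivation:
  start: ¬(T ∨ (((x0 ∧ x0) ∨ (x1 ∧ x1)) ∨ T))
  step 1: ¬T ∧ ¬(((x0 ∧ x0) ∨ (x1 ∧ x1)) ∨ T)
  step 2: F ∧ ¬(((x0 ∧ x0) ∨ (x1 ∧ x1)) ∨ T)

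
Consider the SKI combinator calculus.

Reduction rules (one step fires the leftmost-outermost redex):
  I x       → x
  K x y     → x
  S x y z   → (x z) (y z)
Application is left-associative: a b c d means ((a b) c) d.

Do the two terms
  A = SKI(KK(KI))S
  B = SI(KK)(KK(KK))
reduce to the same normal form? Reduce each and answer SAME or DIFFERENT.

Answer: DIFFERENT — A ⇓ KS, B ⇓ KK

Reduction:
Term A:
  start: SKI(KK(KI))S
  [1] K(KK(KI))(I(KK(KI)))S
  [2] KK(KI)S
  [3] KS

Term B:
  start: SI(KK)(KK(KK))
  [1] I(KK(KK))(KK(KK(KK)))
  [2] KK(KK)(KK(KK(KK)))
  [3] K(KK(KK(KK)))
  [4] KK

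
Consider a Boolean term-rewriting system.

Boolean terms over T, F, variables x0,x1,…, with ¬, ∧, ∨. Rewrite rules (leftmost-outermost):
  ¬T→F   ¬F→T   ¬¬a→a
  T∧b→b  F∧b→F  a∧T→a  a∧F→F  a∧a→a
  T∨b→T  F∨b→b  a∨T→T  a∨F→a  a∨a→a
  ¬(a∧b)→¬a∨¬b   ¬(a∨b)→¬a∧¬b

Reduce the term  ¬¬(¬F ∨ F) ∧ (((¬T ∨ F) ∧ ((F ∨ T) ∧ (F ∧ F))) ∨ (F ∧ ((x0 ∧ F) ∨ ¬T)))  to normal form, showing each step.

  start: ¬¬(¬F ∨ F) ∧ (((¬T ∨ F) ∧ ((F ∨ T) ∧ (F ∧ F))) ∨ (F ∧ ((x0 ∧ F) ∨ ¬T)))
  →1  (¬F ∨ F) ∧ (((¬T ∨ F) ∧ ((F ∨ T) ∧ (F ∧ F))) ∨ (F ∧ ((x0 ∧ F) ∨ ¬T)))
  →2  ¬F ∧ (((¬T ∨ F) ∧ ((F ∨ T) ∧ (F ∧ F))) ∨ (F ∧ ((x0 ∧ F) ∨ ¬T)))
  →3  T ∧ (((¬T ∨ F) ∧ ((F ∨ T) ∧ (F ∧ F))) ∨ (F ∧ ((x0 ∧ F) ∨ ¬T)))
  →4  ((¬T ∨ F) ∧ ((F ∨ T) ∧ (F ∧ F))) ∨ (F ∧ ((x0 ∧ F) ∨ ¬T))
  →5  (¬T ∧ ((F ∨ T) ∧ (F ∧ F))) ∨ (F ∧ ((x0 ∧ F) ∨ ¬T))
  →6  (F ∧ ((F ∨ T) ∧ (F ∧ F))) ∨ (F ∧ ((x0 ∧ F) ∨ ¬T))
  →7  F ∨ (F ∧ ((x0 ∧ F) ∨ ¬T))
  →8  F ∧ ((x0 ∧ F) ∨ ¬T)
  →9  F

Answer: normal form = F  (in 9 steps)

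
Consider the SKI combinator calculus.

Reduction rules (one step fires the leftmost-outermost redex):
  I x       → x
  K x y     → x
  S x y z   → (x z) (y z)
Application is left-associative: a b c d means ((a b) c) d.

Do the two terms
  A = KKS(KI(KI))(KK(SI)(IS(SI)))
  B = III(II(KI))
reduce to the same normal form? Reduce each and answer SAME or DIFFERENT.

Answer: DIFFERENT — A ⇓ I, B ⇓ KI

Reduction:
Term A:
  start: KKS(KI(KI))(KK(SI)(IS(SI)))
  →1  K(KI(KI))(KK(SI)(IS(SI)))
  →2  KI(KI)
  →3  I

Term B:
  start: III(II(KI))
  →1  II(II(KI))
  →2  I(II(KI))
  →3  II(KI)
  →4  I(KI)
  →5  KI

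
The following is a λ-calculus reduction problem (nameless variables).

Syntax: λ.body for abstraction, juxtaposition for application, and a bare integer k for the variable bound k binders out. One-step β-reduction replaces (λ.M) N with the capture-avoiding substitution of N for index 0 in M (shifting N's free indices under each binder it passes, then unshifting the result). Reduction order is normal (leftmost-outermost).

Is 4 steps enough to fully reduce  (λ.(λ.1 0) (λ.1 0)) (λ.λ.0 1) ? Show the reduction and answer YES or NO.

  start: (λ.(λ.1 0) (λ.1 0)) (λ.λ.0 1)
  →1  (λ.(λ.λ.0 1) 0) (λ.(λ.λ.0 1) 0)
  →2  (λ.λ.0 1) (λ.(λ.λ.0 1) 0)
  →3  λ.0 (λ.(λ.λ.0 1) 0)
  →4  λ.0 (λ.λ.0 1)

Answer: YES — reaches normal form λ.0 (λ.λ.0 1) in 4 ≤ 4 steps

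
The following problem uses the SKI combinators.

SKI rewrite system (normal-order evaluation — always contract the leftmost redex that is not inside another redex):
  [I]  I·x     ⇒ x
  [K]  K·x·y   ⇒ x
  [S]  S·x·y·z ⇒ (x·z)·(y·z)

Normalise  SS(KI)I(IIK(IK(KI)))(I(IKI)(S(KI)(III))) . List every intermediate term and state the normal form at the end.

  start: SS(KI)I(IIK(IK(KI)))(I(IKI)(S(KI)(III)))
  step 1: SI(KII)(IIK(IK(KI)))(I(IKI)(S(KI)(III)))
  step 2: I(IIK(IK(KI)))(KII(IIK(IK(KI))))(I(IKI)(S(KI)(III)))
  step 3: IIK(IK(KI))(KII(IIK(IK(KI))))(I(IKI)(S(KI)(III)))
  step 4: IK(IK(KI))(KII(IIK(IK(KI))))(I(IKI)(S(KI)(III)))
  step 5: K(IK(KI))(KII(IIK(IK(KI))))(I(IKI)(S(KI)(III)))
  step 6: IK(KI)(I(IKI)(S(KI)(III)))
  step 7: K(KI)(I(IKI)(S(KI)(III)))
  step 8: KI

Answer: normal form = KI  (in 8 steps)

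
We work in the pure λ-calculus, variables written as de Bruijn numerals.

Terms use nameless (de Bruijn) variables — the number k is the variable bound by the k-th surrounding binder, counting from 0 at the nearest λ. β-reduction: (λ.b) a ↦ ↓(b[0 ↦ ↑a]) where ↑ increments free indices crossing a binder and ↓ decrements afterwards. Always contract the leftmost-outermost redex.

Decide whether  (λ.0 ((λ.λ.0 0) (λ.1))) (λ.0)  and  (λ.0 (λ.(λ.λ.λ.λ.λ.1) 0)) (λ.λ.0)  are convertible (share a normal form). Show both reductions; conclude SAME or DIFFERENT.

Answer: DIFFERENT — A ⇓ λ.0 0, B ⇓ λ.0

Reduction:
Term A:
  start: (λ.0 ((λ.λ.0 0) (λ.1))) (λ.0)
  step 1: (λ.0) ((λ.λ.0 0) (λ.λ.0))
  step 2: (λ.λ.0 0) (λ.λ.0)
  step 3: λ.0 0

Term B:
  start: (λ.0 (λ.(λ.λ.λ.λ.λ.1) 0)) (λ.λ.0)
  step 1: (λ.λ.0) (λ.(λ.λ.λ.λ.λ.1) 0)
  step 2: λ.0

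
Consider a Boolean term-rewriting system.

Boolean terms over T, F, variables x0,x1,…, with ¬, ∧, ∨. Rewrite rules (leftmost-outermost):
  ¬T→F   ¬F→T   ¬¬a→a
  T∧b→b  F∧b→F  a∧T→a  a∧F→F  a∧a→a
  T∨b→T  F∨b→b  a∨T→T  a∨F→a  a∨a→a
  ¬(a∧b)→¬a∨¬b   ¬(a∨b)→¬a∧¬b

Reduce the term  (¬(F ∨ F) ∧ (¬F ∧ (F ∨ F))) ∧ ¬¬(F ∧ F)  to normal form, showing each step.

Answer: normal form = F  (in 8 steps)

Derivation:
  start: (¬(F ∨ F) ∧ (¬F ∧ (F ∨ F))) ∧ ¬¬(F ∧ F)
  [1] ((¬F ∧ ¬F) ∧ (¬F ∧ (F ∨ F))) ∧ ¬¬(F ∧ F)
  [2] (¬F ∧ (¬F ∧ (F ∨ F))) ∧ ¬¬(F ∧ F)
  [3] (T ∧ (¬F ∧ (F ∨ F))) ∧ ¬¬(F ∧ F)
  [4] (¬F ∧ (F ∨ F)) ∧ ¬¬(F ∧ F)
  [5] (T ∧ (F ∨ F)) ∧ ¬¬(F ∧ F)
  [6] (F ∨ F) ∧ ¬¬(F ∧ F)
  [7] F ∧ ¬¬(F ∧ F)
  [8] F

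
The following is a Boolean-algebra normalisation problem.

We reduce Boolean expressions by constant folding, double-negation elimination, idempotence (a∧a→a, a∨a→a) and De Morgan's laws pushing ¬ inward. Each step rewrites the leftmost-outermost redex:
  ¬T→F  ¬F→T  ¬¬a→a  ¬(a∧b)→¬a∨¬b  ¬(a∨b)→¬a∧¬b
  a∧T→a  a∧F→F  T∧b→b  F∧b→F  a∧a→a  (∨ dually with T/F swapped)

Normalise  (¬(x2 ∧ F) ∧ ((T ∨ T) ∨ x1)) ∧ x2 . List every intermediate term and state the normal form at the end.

Answer: normal form = x2  (in 7 steps)

Working:
  start: (¬(x2 ∧ F) ∧ ((T ∨ T) ∨ x1)) ∧ x2
  →1  ((¬x2 ∨ ¬F) ∧ ((T ∨ T) ∨ x1)) ∧ x2
  →2  ((¬x2 ∨ T) ∧ ((T ∨ T) ∨ x1)) ∧ x2
  →3  (T ∧ ((T ∨ T) ∨ x1)) ∧ x2
  →4  ((T ∨ T) ∨ x1) ∧ x2
  →5  (T ∨ x1) ∧ x2
  →6  T ∧ x2
  →7  x2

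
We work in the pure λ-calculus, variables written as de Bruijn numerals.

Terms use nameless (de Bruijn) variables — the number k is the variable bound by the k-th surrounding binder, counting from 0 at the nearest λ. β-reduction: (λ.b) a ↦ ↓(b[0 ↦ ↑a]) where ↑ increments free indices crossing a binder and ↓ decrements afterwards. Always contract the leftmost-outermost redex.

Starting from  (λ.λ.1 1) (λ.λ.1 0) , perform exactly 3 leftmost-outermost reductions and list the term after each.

Answer: after 3 steps: λ.λ.λ.1 0

Reduction:
  start: (λ.λ.1 1) (λ.λ.1 0)
  [1] λ.(λ.λ.1 0) (λ.λ.1 0)
  [2] λ.λ.(λ.λ.1 0) 0
  [3] λ.λ.λ.1 0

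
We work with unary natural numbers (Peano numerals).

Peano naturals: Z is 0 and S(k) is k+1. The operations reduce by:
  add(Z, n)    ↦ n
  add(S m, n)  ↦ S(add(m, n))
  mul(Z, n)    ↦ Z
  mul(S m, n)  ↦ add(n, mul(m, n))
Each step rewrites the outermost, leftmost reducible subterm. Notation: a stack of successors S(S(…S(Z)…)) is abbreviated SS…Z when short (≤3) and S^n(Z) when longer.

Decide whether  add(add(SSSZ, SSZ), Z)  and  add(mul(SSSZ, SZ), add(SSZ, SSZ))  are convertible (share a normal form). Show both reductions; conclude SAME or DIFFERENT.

Term A:
  start: add(add(SSSZ, SSZ), Z)
  [1] add(S(add(SSZ, SSZ)), Z)
  [2] S(add(add(SSZ, SSZ), Z))
  [3] S(add(S(add(SZ, SSZ)), Z))
  [4] S(S(add(add(SZ, SSZ), Z)))
  [5] S(S(add(S(add(Z, SSZ)), Z)))
  [6] S(S(S(add(add(Z, SSZ), Z))))
  [7] S(S(S(add(SSZ, Z))))
  [8] S(S(S(S(add(SZ, Z)))))
  [9] S(S(S(S(S(add(Z, Z))))))
  [10] S^5(Z)

Term B:
  start: add(mul(SSSZ, SZ), add(SSZ, SSZ))
  [1] add(add(SZ, mul(SSZ, SZ)), add(SSZ, SSZ))
  [2] add(S(add(Z, mul(SSZ, SZ))), add(SSZ, SSZ))
  [3] S(add(add(Z, mul(SSZ, SZ)), add(SSZ, SSZ)))
  [4] S(add(mul(SSZ, SZ), add(SSZ, SSZ)))
  [5] S(add(add(SZ, mul(SZ, SZ)), add(SSZ, SSZ)))
  [6] S(add(S(add(Z, mul(SZ, SZ))), add(SSZ, SSZ)))
  [7] S(S(add(add(Z, mul(SZ, SZ)), add(SSZ, SSZ))))
  [8] S(S(add(mul(SZ, SZ), add(SSZ, SSZ))))
  [9] S(S(add(add(SZ, mul(Z, SZ)), add(SSZ, SSZ))))
  [10] S(S(add(S(add(Z, mul(Z, SZ))), add(SSZ, SSZ))))
  [11] S(S(S(add(add(Z, mul(Z, SZ)), add(SSZ, SSZ)))))
  [12] S(S(S(add(mul(Z, SZ), add(SSZ, SSZ)))))
  [13] S(S(S(add(Z, add(SSZ, SSZ)))))
  [14] S(S(S(add(SSZ, SSZ))))
  [15] S(S(S(S(add(SZ, SSZ)))))
  [16] S(S(S(S(S(add(Z, SSZ))))))
  [17] S^7(Z)

Answer: DIFFERENT — A ⇓ S^5(Z), B ⇓ S^7(Z)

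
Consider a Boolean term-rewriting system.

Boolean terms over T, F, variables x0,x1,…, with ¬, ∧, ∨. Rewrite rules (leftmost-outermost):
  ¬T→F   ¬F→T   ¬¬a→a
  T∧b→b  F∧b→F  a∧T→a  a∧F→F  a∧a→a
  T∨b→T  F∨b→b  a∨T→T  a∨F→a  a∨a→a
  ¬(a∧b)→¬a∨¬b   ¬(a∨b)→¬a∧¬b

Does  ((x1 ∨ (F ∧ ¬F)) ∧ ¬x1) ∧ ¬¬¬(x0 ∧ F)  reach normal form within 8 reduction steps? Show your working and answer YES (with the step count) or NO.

  start: ((x1 ∨ (F ∧ ¬F)) ∧ ¬x1) ∧ ¬¬¬(x0 ∧ F)
  step 1: ((x1 ∨ F) ∧ ¬x1) ∧ ¬¬¬(x0 ∧ F)
  step 2: (x1 ∧ ¬x1) ∧ ¬¬¬(x0 ∧ F)
  step 3: (x1 ∧ ¬x1) ∧ ¬(x0 ∧ F)
  step 4: (x1 ∧ ¬x1) ∧ (¬x0 ∨ ¬F)
  step 5: (x1 ∧ ¬x1) ∧ (¬x0 ∨ T)
  step 6: (x1 ∧ ¬x1) ∧ T
  step 7: x1 ∧ ¬x1

Answer: YES — reaches normal form x1 ∧ ¬x1 in 7 ≤ 8 steps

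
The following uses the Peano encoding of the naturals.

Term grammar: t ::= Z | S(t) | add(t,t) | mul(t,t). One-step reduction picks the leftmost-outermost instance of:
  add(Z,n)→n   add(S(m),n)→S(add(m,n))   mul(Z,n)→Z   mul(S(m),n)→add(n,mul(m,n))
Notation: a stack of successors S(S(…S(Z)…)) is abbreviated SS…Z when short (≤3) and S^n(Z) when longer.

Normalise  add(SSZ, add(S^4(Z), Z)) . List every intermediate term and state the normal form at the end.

  start: add(SSZ, add(S^4(Z), Z))
  →1  S(add(SZ, add(S^4(Z), Z)))
  →2  S(S(add(Z, add(S^4(Z), Z))))
  →3  S(S(add(S^4(Z), Z)))
  →4  S(S(S(add(SSSZ, Z))))
  →5  S(S(S(S(add(SSZ, Z)))))
  →6  S(S(S(S(S(add(SZ, Z))))))
  →7  S(S(S(S(S(S(add(Z, Z)))))))
  →8  S^6(Z)

Answer: normal form = S^6(Z)  (in 8 steps)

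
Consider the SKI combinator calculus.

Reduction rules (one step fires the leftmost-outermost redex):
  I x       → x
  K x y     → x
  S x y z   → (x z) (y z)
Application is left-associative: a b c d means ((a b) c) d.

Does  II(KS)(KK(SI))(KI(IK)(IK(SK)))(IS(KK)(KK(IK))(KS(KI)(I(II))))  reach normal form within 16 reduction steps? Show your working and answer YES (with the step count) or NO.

  start: II(KS)(KK(SI))(KI(IK)(IK(SK)))(IS(KK)(KK(IK))(KS(KI)(I(II))))
  step 1: I(KS)(KK(SI))(KI(IK)(IK(SK)))(IS(KK)(KK(IK))(KS(KI)(I(II))))
  step 2: KS(KK(SI))(KI(IK)(IK(SK)))(IS(KK)(KK(IK))(KS(KI)(I(II))))
  step 3: S(KI(IK)(IK(SK)))(IS(KK)(KK(IK))(KS(KI)(I(II))))
  step 4: S(I(IK(SK)))(IS(KK)(KK(IK))(KS(KI)(I(II))))
  step 5: S(IK(SK))(IS(KK)(KK(IK))(KS(KI)(I(II))))
  step 6: S(K(SK))(IS(KK)(KK(IK))(KS(KI)(I(II))))
  step 7: S(K(SK))(S(KK)(KK(IK))(KS(KI)(I(II))))
  step 8: S(K(SK))(KK(KS(KI)(I(II)))(KK(IK)(KS(KI)(I(II)))))
  step 9: S(K(SK))(K(KK(IK)(KS(KI)(I(II)))))
  step 10: S(K(SK))(K(K(KS(KI)(I(II)))))
  step 11: S(K(SK))(K(K(S(I(II)))))
  step 12: S(K(SK))(K(K(S(II))))
  step 13: S(K(SK))(K(K(SI)))

Answer: YES — reaches normal form S(K(SK))(K(K(SI))) in 13 ≤ 16 steps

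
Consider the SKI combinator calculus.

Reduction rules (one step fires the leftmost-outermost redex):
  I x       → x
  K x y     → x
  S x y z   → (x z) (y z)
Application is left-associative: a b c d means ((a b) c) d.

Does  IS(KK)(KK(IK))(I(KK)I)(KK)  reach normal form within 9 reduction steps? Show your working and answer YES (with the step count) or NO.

Answer: YES — reaches normal form KK in 7 ≤ 9 steps

Working:
  start: IS(KK)(KK(IK))(I(KK)I)(KK)
  step 1: S(KK)(KK(IK))(I(KK)I)(KK)
  step 2: KK(I(KK)I)(KK(IK)(I(KK)I))(KK)
  step 3: K(KK(IK)(I(KK)I))(KK)
  step 4: KK(IK)(I(KK)I)
  step 5: K(I(KK)I)
  step 6: K(KKI)
  step 7: KK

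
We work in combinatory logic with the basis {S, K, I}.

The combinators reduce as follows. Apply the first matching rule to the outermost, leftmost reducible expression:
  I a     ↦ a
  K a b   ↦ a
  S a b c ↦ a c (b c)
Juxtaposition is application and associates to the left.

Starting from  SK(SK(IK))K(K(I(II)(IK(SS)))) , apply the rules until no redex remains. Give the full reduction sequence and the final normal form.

  start: SK(SK(IK))K(K(I(II)(IK(SS))))
  [1] KK(SK(IK)K)(K(I(II)(IK(SS))))
  [2] K(K(I(II)(IK(SS))))
  [3] K(K(II(IK(SS))))
  [4] K(K(I(IK(SS))))
  [5] K(K(IK(SS)))
  [6] K(K(K(SS)))

Answer: normal form = K(K(K(SS)))  (in 6 steps)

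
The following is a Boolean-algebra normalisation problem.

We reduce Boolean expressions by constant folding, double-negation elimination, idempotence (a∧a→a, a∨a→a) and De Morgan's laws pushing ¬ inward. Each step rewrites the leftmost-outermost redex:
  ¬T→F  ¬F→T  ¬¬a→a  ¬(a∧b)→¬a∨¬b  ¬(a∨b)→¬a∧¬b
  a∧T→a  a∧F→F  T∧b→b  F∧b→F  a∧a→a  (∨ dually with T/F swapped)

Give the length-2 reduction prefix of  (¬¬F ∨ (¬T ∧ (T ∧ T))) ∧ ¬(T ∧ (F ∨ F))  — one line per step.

  start: (¬¬F ∨ (¬T ∧ (T ∧ T))) ∧ ¬(T ∧ (F ∨ F))
  [1] (F ∨ (¬T ∧ (T ∧ T))) ∧ ¬(T ∧ (F ∨ F))
  [2] (¬T ∧ (T ∧ T)) ∧ ¬(T ∧ (F ∨ F))

Answer: after 2 steps: (¬T ∧ (T ∧ T)) ∧ ¬(T ∧ (F ∨ F))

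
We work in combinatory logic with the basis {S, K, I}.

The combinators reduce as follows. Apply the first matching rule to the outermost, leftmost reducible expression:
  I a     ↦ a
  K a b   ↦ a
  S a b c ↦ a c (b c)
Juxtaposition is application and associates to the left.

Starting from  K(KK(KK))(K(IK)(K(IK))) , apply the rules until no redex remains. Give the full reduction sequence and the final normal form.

  start: K(KK(KK))(K(IK)(K(IK)))
  →1  KK(KK)
  →2  K

Answer: normal form = K  (in 2 steps)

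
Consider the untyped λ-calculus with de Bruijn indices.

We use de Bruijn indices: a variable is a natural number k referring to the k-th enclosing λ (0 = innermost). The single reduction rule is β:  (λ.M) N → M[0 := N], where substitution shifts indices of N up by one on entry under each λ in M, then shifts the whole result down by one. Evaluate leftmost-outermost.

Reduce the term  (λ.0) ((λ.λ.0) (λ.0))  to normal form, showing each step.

  start: (λ.0) ((λ.λ.0) (λ.0))
  step 1: (λ.λ.0) (λ.0)
  step 2: λ.0

Answer: normal form = λ.0  (in 2 steps)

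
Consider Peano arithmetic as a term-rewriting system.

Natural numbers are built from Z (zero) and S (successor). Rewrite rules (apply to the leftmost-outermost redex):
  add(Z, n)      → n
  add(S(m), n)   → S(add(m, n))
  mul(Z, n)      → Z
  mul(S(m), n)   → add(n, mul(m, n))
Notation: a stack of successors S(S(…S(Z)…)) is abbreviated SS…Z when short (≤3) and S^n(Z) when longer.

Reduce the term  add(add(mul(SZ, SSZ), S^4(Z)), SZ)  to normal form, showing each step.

  start: add(add(mul(SZ, SSZ), S^4(Z)), SZ)
  step 1: add(add(add(SSZ, mul(Z, SSZ)), S^4(Z)), SZ)
  step 2: add(add(S(add(SZ, mul(Z, SSZ))), S^4(Z)), SZ)
  step 3: add(S(add(add(SZ, mul(Z, SSZ)), S^4(Z))), SZ)
  step 4: S(add(add(add(SZ, mul(Z, SSZ)), S^4(Z)), SZ))
  step 5: S(add(add(S(add(Z, mul(Z, SSZ))), S^4(Z)), SZ))
  step 6: S(add(S(add(add(Z, mul(Z, SSZ)), S^4(Z))), SZ))
  step 7: S(S(add(add(add(Z, mul(Z, SSZ)), S^4(Z)), SZ)))
  step 8: S(S(add(add(mul(Z, SSZ), S^4(Z)), SZ)))
  step 9: S(S(add(add(Z, S^4(Z)), SZ)))
  step 10: S(S(add(S^4(Z), SZ)))
  step 11: S(S(S(add(SSSZ, SZ))))
  step 12: S(S(S(S(add(SSZ, SZ)))))
  step 13: S(S(S(S(S(add(SZ, SZ))))))
  step 14: S(S(S(S(S(S(add(Z, SZ)))))))
  step 15: S^7(Z)

Answer: normal form = S^7(Z)  (in 15 steps)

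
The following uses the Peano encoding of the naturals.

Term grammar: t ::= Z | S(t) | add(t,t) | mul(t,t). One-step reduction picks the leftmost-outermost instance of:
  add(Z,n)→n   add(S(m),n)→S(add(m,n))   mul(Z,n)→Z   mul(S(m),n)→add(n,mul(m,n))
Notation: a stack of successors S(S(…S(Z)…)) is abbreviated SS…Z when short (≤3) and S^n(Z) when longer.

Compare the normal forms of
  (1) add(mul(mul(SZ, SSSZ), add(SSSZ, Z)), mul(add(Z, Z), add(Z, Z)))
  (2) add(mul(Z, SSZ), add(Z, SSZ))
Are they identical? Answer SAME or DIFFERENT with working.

Answer: DIFFERENT — A ⇓ S^9(Z), B ⇓ SSZ

Working:
Term A:
  start: add(mul(mul(SZ, SSSZ), add(SSSZ, Z)), mul(add(Z, Z), add(Z, Z)))
  step 1: add(mul(add(SSSZ, mul(Z, SSSZ)), add(SSSZ, Z)), mul(add(Z, Z), add(Z, Z)))
  step 2: add(mul(S(add(SSZ, mul(Z, SSSZ))), add(SSSZ, Z)), mul(add(Z, Z), add(Z, Z)))
  step 3: add(add(add(SSSZ, Z), mul(add(SSZ, mul(Z, SSSZ)), add(SSSZ, Z))), mul(add(Z, Z), add(Z, Z)))
  step 4: add(add(S(add(SSZ, Z)), mul(add(SSZ, mul(Z, SSSZ)), add(SSSZ, Z))), mul(add(Z, Z), add(Z, Z)))
  step 5: add(S(add(add(SSZ, Z), mul(add(SSZ, mul(Z, SSSZ)), add(SSSZ, Z)))), mul(add(Z, Z), add(Z, Z)))
  step 6: S(add(add(add(SSZ, Z), mul(add(SSZ, mul(Z, SSSZ)), add(SSSZ, Z))), mul(add(Z, Z), add(Z, Z))))
  step 7: S(add(add(S(add(SZ, Z)), mul(add(SSZ, mul(Z, SSSZ)), add(SSSZ, Z))), mul(add(Z, Z), add(Z, Z))))
  step 8: S(add(S(add(add(SZ, Z), mul(add(SSZ, mul(Z, SSSZ)), add(SSSZ, Z)))), mul(add(Z, Z), add(Z, Z))))
  step 9: S(S(add(add(add(SZ, Z), mul(add(SSZ, mul(Z, SSSZ)), add(SSSZ, Z))), mul(add(Z, Z), add(Z, Z)))))
  step 10: S(S(add(add(S(add(Z, Z)), mul(add(SSZ, mul(Z, SSSZ)), add(SSSZ, Z))), mul(add(Z, Z), add(Z, Z)))))
  step 11: S(S(add(S(add(add(Z, Z), mul(add(SSZ, mul(Z, SSSZ)), add(SSSZ, Z)))), mul(add(Z, Z), add(Z, Z)))))
  step 12: S(S(S(add(add(add(Z, Z), mul(add(SSZ, mul(Z, SSSZ)), add(SSSZ, Z))), mul(add(Z, Z), add(Z, Z))))))
  step 13: S(S(S(add(add(Z, mul(add(SSZ, mul(Z, SSSZ)), add(SSSZ, Z))), mul(add(Z, Z), add(Z, Z))))))
  step 14: S(S(S(add(mul(add(SSZ, mul(Z, SSSZ)), add(SSSZ, Z)), mul(add(Z, Z), add(Z, Z))))))
  step 15: S(S(S(add(mul(S(add(SZ, mul(Z, SSSZ))), add(SSSZ, Z)), mul(add(Z, Z), add(Z, Z))))))
  step 16: S(S(S(add(add(add(SSSZ, Z), mul(add(SZ, mul(Z, SSSZ)), add(SSSZ, Z))), mul(add(Z, Z), add(Z, Z))))))
  step 17: S(S(S(add(add(S(add(SSZ, Z)), mul(add(SZ, mul(Z, SSSZ)), add(SSSZ, Z))), mul(add(Z, Z), add(Z, Z))))))
  step 18: S(S(S(add(S(add(add(SSZ, Z), mul(add(SZ, mul(Z, SSSZ)), add(SSSZ, Z)))), mul(add(Z, Z), add(Z, Z))))))
  step 19: S(S(S(S(add(add(add(SSZ, Z), mul(add(SZ, mul(Z, SSSZ)), add(SSSZ, Z))), mul(add(Z, Z), add(Z, Z)))))))
  step 20: S(S(S(S(add(add(S(add(SZ, Z)), mul(add(SZ, mul(Z, SSSZ)), add(SSSZ, Z))), mul(add(Z, Z), add(Z, Z)))))))
  step 21: S(S(S(S(add(S(add(add(SZ, Z), mul(add(SZ, mul(Z, SSSZ)), add(SSSZ, Z)))), mul(add(Z, Z), add(Z, Z)))))))
  step 22: S(S(S(S(S(add(add(add(SZ, Z), mul(add(SZ, mul(Z, SSSZ)), add(SSSZ, Z))), mul(add(Z, Z), add(Z, Z))))))))
  step 23: S(S(S(S(S(add(add(S(add(Z, Z)), mul(add(SZ, mul(Z, SSSZ)), add(SSSZ, Z))), mul(add(Z, Z), add(Z, Z))))))))
  step 24: S(S(S(S(S(add(S(add(add(Z, Z), mul(add(SZ, mul(Z, SSSZ)), add(SSSZ, Z)))), mul(add(Z, Z), add(Z, Z))))))))
  step 25: S(S(S(S(S(S(add(add(add(Z, Z), mul(add(SZ, mul(Z, SSSZ)), add(SSSZ, Z))), mul(add(Z, Z), add(Z, Z)))))))))
  step 26: S(S(S(S(S(S(add(add(Z, mul(add(SZ, mul(Z, SSSZ)), add(SSSZ, Z))), mul(add(Z, Z), add(Z, Z)))))))))
  step 27: S(S(S(S(S(S(add(mul(add(SZ, mul(Z, SSSZ)), add(SSSZ, Z)), mul(add(Z, Z), add(Z, Z)))))))))
  step 28: S(S(S(S(S(S(add(mul(S(add(Z, mul(Z, SSSZ))), add(SSSZ, Z)), mul(add(Z, Z), add(Z, Z)))))))))
  step 29: S(S(S(S(S(S(add(add(add(SSSZ, Z), mul(add(Z, mul(Z, SSSZ)), add(SSSZ, Z))), mul(add(Z, Z), add(Z, Z)))))))))
  step 30: S(S(S(S(S(S(add(add(S(add(SSZ, Z)), mul(add(Z, mul(Z, SSSZ)), add(SSSZ, Z))), mul(add(Z, Z), add(Z, Z)))))))))
  step 31: S(S(S(S(S(S(add(S(add(add(SSZ, Z), mul(add(Z, mul(Z, SSSZ)), add(SSSZ, Z)))), mul(add(Z, Z), add(Z, Z)))))))))
  step 32: S(S(S(S(S(S(S(add(add(add(SSZ, Z), mul(add(Z, mul(Z, SSSZ)), add(SSSZ, Z))), mul(add(Z, Z), add(Z, Z))))))))))
  step 33: S(S(S(S(S(S(S(add(add(S(add(SZ, Z)), mul(add(Z, mul(Z, SSSZ)), add(SSSZ, Z))), mul(add(Z, Z), add(Z, Z))))))))))
  step 34: S(S(S(S(S(S(S(add(S(add(add(SZ, Z), mul(add(Z, mul(Z, SSSZ)), add(SSSZ, Z)))), mul(add(Z, Z), add(Z, Z))))))))))
  step 35: S(S(S(S(S(S(S(S(add(add(add(SZ, Z), mul(add(Z, mul(Z, SSSZ)), add(SSSZ, Z))), mul(add(Z, Z), add(Z, Z)))))))))))
  step 36: S(S(S(S(S(S(S(S(add(add(S(add(Z, Z)), mul(add(Z, mul(Z, SSSZ)), add(SSSZ, Z))), mul(add(Z, Z), add(Z, Z)))))))))))
  step 37: S(S(S(S(S(S(S(S(add(S(add(add(Z, Z), mul(add(Z, mul(Z, SSSZ)), add(SSSZ, Z)))), mul(add(Z, Z), add(Z, Z)))))))))))
  step 38: S(S(S(S(S(S(S(S(S(add(add(add(Z, Z), mul(add(Z, mul(Z, SSSZ)), add(SSSZ, Z))), mul(add(Z, Z), add(Z, Z))))))))))))
  step 39: S(S(S(S(S(S(S(S(S(add(add(Z, mul(add(Z, mul(Z, SSSZ)), add(SSSZ, Z))), mul(add(Z, Z), add(Z, Z))))))))))))
  step 40: S(S(S(S(S(S(S(S(S(add(mul(add(Z, mul(Z, SSSZ)), add(SSSZ, Z)), mul(add(Z, Z), add(Z, Z))))))))))))
  step 41: S(S(S(S(S(S(S(S(S(add(mul(mul(Z, SSSZ), add(SSSZ, Z)), mul(add(Z, Z), add(Z, Z))))))))))))
  step 42: S(S(S(S(S(S(S(S(S(add(mul(Z, add(SSSZ, Z)), mul(add(Z, Z), add(Z, Z))))))))))))
  step 43: S(S(S(S(S(S(S(S(S(add(Z, mul(add(Z, Z), add(Z, Z))))))))))))
  step 44: S(S(S(S(S(S(S(S(S(mul(add(Z, Z), add(Z, Z)))))))))))
  step 45: S(S(S(S(S(S(S(S(S(mul(Z, add(Z, Z)))))))))))
  step 46: S^9(Z)

Term B:
  start: add(mul(Z, SSZ), add(Z, SSZ))
  step 1: add(Z, add(Z, SSZ))
  step 2: add(Z, SSZ)
  step 3: SSZ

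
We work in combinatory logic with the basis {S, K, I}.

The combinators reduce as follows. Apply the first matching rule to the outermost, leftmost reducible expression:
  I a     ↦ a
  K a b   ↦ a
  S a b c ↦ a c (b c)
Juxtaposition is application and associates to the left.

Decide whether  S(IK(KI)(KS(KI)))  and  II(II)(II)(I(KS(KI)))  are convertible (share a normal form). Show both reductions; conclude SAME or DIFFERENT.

Term A:
  start: S(IK(KI)(KS(KI)))
  step 1: S(K(KI)(KS(KI)))
  step 2: S(KI)

Term B:
  start: II(II)(II)(I(KS(KI)))
  step 1: I(II)(II)(I(KS(KI)))
  step 2: II(II)(I(KS(KI)))
  step 3: I(II)(I(KS(KI)))
  step 4: II(I(KS(KI)))
  step 5: I(I(KS(KI)))
  step 6: I(KS(KI))
  step 7: KS(KI)
  step 8: S

Answer: DIFFERENT — A ⇓ S(KI), B ⇓ S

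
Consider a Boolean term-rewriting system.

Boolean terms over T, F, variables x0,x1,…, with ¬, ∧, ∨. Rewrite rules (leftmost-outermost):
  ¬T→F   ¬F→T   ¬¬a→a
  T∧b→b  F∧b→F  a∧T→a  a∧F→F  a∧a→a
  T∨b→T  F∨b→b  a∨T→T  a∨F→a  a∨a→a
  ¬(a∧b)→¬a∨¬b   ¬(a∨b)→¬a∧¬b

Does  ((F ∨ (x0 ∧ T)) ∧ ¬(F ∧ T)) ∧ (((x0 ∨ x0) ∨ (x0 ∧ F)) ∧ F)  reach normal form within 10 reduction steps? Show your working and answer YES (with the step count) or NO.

  start: ((F ∨ (x0 ∧ T)) ∧ ¬(F ∧ T)) ∧ (((x0 ∨ x0) ∨ (x0 ∧ F)) ∧ F)
  →1  ((x0 ∧ T) ∧ ¬(F ∧ T)) ∧ (((x0 ∨ x0) ∨ (x0 ∧ F)) ∧ F)
  →2  (x0 ∧ ¬(F ∧ T)) ∧ (((x0 ∨ x0) ∨ (x0 ∧ F)) ∧ F)
  →3  (x0 ∧ (¬F ∨ ¬T)) ∧ (((x0 ∨ x0) ∨ (x0 ∧ F)) ∧ F)
  →4  (x0 ∧ (T ∨ ¬T)) ∧ (((x0 ∨ x0) ∨ (x0 ∧ F)) ∧ F)
  →5  (x0 ∧ T) ∧ (((x0 ∨ x0) ∨ (x0 ∧ F)) ∧ F)
  →6  x0 ∧ (((x0 ∨ x0) ∨ (x0 ∧ F)) ∧ F)
  →7  x0 ∧ F
  →8  F

Answer: YES — reaches normal form F in 8 ≤ 10 steps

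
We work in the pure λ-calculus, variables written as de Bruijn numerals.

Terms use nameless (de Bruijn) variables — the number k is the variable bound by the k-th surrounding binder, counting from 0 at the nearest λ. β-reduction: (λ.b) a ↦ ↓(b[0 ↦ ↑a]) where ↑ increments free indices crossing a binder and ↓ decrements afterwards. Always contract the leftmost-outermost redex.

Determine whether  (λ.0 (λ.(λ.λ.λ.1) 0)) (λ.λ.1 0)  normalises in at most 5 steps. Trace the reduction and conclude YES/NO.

Answer: YES — reaches normal form λ.λ.λ.1 in 4 ≤ 5 steps

Reduction:
  start: (λ.0 (λ.(λ.λ.λ.1) 0)) (λ.λ.1 0)
  →1  (λ.λ.1 0) (λ.(λ.λ.λ.1) 0)
  →2  λ.(λ.(λ.λ.λ.1) 0) 0
  →3  λ.(λ.λ.λ.1) 0
  →4  λ.λ.λ.1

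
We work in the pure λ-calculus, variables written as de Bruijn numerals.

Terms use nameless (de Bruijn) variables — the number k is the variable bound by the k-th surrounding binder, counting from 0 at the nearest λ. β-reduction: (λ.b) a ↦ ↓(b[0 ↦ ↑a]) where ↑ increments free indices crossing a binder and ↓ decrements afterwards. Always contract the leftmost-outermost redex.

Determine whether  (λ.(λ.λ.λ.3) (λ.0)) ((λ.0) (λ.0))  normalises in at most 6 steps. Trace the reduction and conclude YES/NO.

  start: (λ.(λ.λ.λ.3) (λ.0)) ((λ.0) (λ.0))
  [1] (λ.λ.λ.(λ.0) (λ.0)) (λ.0)
  [2] λ.λ.(λ.0) (λ.0)
  [3] λ.λ.λ.0

Answer: YES — reaches normal form λ.λ.λ.0 in 3 ≤ 6 steps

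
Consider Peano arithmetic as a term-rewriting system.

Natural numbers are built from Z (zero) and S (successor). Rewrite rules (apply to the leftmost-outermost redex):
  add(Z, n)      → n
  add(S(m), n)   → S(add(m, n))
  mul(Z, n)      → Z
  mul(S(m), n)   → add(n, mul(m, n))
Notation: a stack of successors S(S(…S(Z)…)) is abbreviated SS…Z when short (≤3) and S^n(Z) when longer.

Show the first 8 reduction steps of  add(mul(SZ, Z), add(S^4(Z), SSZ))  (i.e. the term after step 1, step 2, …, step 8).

Answer: after 8 steps: S(S(S(S(add(Z, SSZ)))))

Reduction:
  start: add(mul(SZ, Z), add(S^4(Z), SSZ))
  [1] add(add(Z, mul(Z, Z)), add(S^4(Z), SSZ))
  [2] add(mul(Z, Z), add(S^4(Z), SSZ))
  [3] add(Z, add(S^4(Z), SSZ))
  [4] add(S^4(Z), SSZ)
  [5] S(add(SSSZ, SSZ))
  [6] S(S(add(SSZ, SSZ)))
  [7] S(S(S(add(SZ, SSZ))))
  [8] S(S(S(S(add(Z, SSZ)))))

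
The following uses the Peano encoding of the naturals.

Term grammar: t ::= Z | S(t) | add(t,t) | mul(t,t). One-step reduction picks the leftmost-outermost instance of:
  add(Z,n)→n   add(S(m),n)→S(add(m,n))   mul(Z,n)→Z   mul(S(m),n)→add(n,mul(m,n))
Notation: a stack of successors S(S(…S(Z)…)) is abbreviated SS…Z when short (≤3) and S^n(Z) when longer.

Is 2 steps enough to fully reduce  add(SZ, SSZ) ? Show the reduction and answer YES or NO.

  start: add(SZ, SSZ)
  step 1: S(add(Z, SSZ))
  step 2: SSSZ

Answer: YES — reaches normal form SSSZ in 2 ≤ 2 steps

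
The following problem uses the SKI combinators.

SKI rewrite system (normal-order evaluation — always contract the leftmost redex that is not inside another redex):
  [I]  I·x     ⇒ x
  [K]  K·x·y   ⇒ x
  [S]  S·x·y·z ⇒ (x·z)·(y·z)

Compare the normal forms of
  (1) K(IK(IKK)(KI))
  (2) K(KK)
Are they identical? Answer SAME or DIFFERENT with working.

Answer: SAME — A ⇓ K(KK), B ⇓ K(KK)

Reduction:
Term A:
  start: K(IK(IKK)(KI))
  step 1: K(K(IKK)(KI))
  step 2: K(IKK)
  step 3: K(KK)

Term B:
  start: K(KK)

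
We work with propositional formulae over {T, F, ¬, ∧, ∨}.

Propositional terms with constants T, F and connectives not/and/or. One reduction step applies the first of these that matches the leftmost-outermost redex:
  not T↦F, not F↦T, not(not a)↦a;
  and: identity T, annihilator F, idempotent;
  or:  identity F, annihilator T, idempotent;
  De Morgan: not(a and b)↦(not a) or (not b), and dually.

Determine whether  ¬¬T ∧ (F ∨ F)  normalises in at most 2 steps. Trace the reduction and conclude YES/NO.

Answer: NO — after 2 steps the term is F ∨ F, not yet normal

Derivation:
  start: ¬¬T ∧ (F ∨ F)
  step 1: T ∧ (F ∨ F)
  step 2: F ∨ F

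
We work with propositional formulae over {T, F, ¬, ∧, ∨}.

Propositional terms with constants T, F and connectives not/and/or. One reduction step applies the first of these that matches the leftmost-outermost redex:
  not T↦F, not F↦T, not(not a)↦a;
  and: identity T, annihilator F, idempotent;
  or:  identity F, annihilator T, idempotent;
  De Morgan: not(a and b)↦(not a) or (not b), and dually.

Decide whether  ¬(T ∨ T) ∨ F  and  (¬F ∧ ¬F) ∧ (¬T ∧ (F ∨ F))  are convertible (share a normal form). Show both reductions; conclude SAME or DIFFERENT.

Answer: SAME — A ⇓ F, B ⇓ F

Reduction:
Term A:
  start: ¬(T ∨ T) ∨ F
  →1  ¬(T ∨ T)
  →2  ¬T ∧ ¬T
  →3  ¬T
  →4  F

Term B:
  start: (¬F ∧ ¬F) ∧ (¬T ∧ (F ∨ F))
  →1  ¬F ∧ (¬T ∧ (F ∨ F))
  →2  T ∧ (¬T ∧ (F ∨ F))
  →3  ¬T ∧ (F ∨ F)
  →4  F ∧ (F ∨ F)
  →5  F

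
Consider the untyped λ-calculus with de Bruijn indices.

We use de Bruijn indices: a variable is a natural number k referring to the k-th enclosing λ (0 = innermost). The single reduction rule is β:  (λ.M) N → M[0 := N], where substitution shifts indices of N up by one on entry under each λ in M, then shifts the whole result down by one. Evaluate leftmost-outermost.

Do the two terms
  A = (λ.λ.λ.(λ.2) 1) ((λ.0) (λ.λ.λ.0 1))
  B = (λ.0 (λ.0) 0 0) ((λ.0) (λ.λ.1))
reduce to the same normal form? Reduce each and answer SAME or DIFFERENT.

Term A:
  start: (λ.λ.λ.(λ.2) 1) ((λ.0) (λ.λ.λ.0 1))
  [1] λ.λ.(λ.2) 1
  [2] λ.λ.1

Term B:
  start: (λ.0 (λ.0) 0 0) ((λ.0) (λ.λ.1))
  [1] (λ.0) (λ.λ.1) (λ.0) ((λ.0) (λ.λ.1)) ((λ.0) (λ.λ.1))
  [2] (λ.λ.1) (λ.0) ((λ.0) (λ.λ.1)) ((λ.0) (λ.λ.1))
  [3] (λ.λ.0) ((λ.0) (λ.λ.1)) ((λ.0) (λ.λ.1))
  [4] (λ.0) ((λ.0) (λ.λ.1))
  [5] (λ.0) (λ.λ.1)
  [6] λ.λ.1

Answer: SAME — A ⇓ λ.λ.1, B ⇓ λ.λ.1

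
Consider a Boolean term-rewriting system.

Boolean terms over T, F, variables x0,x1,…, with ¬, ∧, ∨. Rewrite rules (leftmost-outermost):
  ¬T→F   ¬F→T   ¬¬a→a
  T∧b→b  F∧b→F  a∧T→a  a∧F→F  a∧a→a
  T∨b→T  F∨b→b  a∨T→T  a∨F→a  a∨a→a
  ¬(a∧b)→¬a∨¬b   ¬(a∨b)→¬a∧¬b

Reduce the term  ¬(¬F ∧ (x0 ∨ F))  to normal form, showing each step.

  start: ¬(¬F ∧ (x0 ∨ F))
  step 1: ¬¬F ∨ ¬(x0 ∨ F)
  step 2: F ∨ ¬(x0 ∨ F)
  step 3: ¬(x0 ∨ F)
  step 4: ¬x0 ∧ ¬F
  step 5: ¬x0 ∧ T
  step 6: ¬x0

Answer: normal form = ¬x0  (in 6 steps)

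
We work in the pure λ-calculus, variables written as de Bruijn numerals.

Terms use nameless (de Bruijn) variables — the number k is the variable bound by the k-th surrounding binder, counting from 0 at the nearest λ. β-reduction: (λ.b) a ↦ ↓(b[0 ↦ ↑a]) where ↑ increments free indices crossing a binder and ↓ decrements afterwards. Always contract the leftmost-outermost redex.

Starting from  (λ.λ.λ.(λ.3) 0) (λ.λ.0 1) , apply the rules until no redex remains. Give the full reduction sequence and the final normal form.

Answer: normal form = λ.λ.λ.λ.0 1  (in 2 steps)

Derivation:
  start: (λ.λ.λ.(λ.3) 0) (λ.λ.0 1)
  →1  λ.λ.(λ.λ.λ.0 1) 0
  →2  λ.λ.λ.λ.0 1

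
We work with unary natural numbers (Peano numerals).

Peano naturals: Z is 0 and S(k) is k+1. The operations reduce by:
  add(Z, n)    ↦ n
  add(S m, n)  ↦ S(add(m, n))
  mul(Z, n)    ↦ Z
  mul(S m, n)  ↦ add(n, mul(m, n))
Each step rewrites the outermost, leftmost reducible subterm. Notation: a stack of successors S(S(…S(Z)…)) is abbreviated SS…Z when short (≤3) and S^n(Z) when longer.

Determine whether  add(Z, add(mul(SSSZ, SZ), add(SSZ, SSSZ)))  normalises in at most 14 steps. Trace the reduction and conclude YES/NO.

Answer: NO — after 14 steps the term is S(S(S(add(Z, add(SSZ, SSSZ))))), not yet normal

Working:
  start: add(Z, add(mul(SSSZ, SZ), add(SSZ, SSSZ)))
  step 1: add(mul(SSSZ, SZ), add(SSZ, SSSZ))
  step 2: add(add(SZ, mul(SSZ, SZ)), add(SSZ, SSSZ))
  step 3: add(S(add(Z, mul(SSZ, SZ))), add(SSZ, SSSZ))
  step 4: S(add(add(Z, mul(SSZ, SZ)), add(SSZ, SSSZ)))
  step 5: S(add(mul(SSZ, SZ), add(SSZ, SSSZ)))
  step 6: S(add(add(SZ, mul(SZ, SZ)), add(SSZ, SSSZ)))
  step 7: S(add(S(add(Z, mul(SZ, SZ))), add(SSZ, SSSZ)))
  step 8: S(S(add(add(Z, mul(SZ, SZ)), add(SSZ, SSSZ))))
  step 9: S(S(add(mul(SZ, SZ), add(SSZ, SSSZ))))
  step 10: S(S(add(add(SZ, mul(Z, SZ)), add(SSZ, SSSZ))))
  step 11: S(S(add(S(add(Z, mul(Z, SZ))), add(SSZ, SSSZ))))
  step 12: S(S(S(add(add(Z, mul(Z, SZ)), add(SSZ, SSSZ)))))
  step 13: S(S(S(add(mul(Z, SZ), add(SSZ, SSSZ)))))
  step 14: S(S(S(add(Z, add(SSZ, SSSZ)))))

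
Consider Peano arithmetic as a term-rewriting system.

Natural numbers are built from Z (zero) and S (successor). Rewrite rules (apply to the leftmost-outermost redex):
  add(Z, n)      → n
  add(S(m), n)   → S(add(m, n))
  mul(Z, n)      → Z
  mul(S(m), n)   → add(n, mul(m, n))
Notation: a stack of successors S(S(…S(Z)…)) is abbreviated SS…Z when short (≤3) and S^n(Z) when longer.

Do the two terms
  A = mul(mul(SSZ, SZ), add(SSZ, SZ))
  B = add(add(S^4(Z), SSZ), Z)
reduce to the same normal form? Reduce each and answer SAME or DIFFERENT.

Term A:
  start: mul(mul(SSZ, SZ), add(SSZ, SZ))
  step 1: mul(add(SZ, mul(SZ, SZ)), add(SSZ, SZ))
  step 2: mul(S(add(Z, mul(SZ, SZ))), add(SSZ, SZ))
  step 3: add(add(SSZ, SZ), mul(add(Z, mul(SZ, SZ)), add(SSZ, SZ)))
  step 4: add(S(add(SZ, SZ)), mul(add(Z, mul(SZ, SZ)), add(SSZ, SZ)))
  step 5: S(add(add(SZ, SZ), mul(add(Z, mul(SZ, SZ)), add(SSZ, SZ))))
  step 6: S(add(S(add(Z, SZ)), mul(add(Z, mul(SZ, SZ)), add(SSZ, SZ))))
  step 7: S(S(add(add(Z, SZ), mul(add(Z, mul(SZ, SZ)), add(SSZ, SZ)))))
  step 8: S(S(add(SZ, mul(add(Z, mul(SZ, SZ)), add(SSZ, SZ)))))
  step 9: S(S(S(add(Z, mul(add(Z, mul(SZ, SZ)), add(SSZ, SZ))))))
  step 10: S(S(S(mul(add(Z, mul(SZ, SZ)), add(SSZ, SZ)))))
  step 11: S(S(S(mul(mul(SZ, SZ), add(SSZ, SZ)))))
  step 12: S(S(S(mul(add(SZ, mul(Z, SZ)), add(SSZ, SZ)))))
  step 13: S(S(S(mul(S(add(Z, mul(Z, SZ))), add(SSZ, SZ)))))
  step 14: S(S(S(add(add(SSZ, SZ), mul(add(Z, mul(Z, SZ)), add(SSZ, SZ))))))
  step 15: S(S(S(add(S(add(SZ, SZ)), mul(add(Z, mul(Z, SZ)), add(SSZ, SZ))))))
  step 16: S(S(S(S(add(add(SZ, SZ), mul(add(Z, mul(Z, SZ)), add(SSZ, SZ)))))))
  step 17: S(S(S(S(add(S(add(Z, SZ)), mul(add(Z, mul(Z, SZ)), add(SSZ, SZ)))))))
  step 18: S(S(S(S(S(add(add(Z, SZ), mul(add(Z, mul(Z, SZ)), add(SSZ, SZ))))))))
  step 19: S(S(S(S(S(add(SZ, mul(add(Z, mul(Z, SZ)), add(SSZ, SZ))))))))
  step 20: S(S(S(S(S(S(add(Z, mul(add(Z, mul(Z, SZ)), add(SSZ, SZ)))))))))
  step 21: S(S(S(S(S(S(mul(add(Z, mul(Z, SZ)), add(SSZ, SZ))))))))
  step 22: S(S(S(S(S(S(mul(mul(Z, SZ), add(SSZ, SZ))))))))
  step 23: S(S(S(S(S(S(mul(Z, add(SSZ, SZ))))))))
  step 24: S^6(Z)

Term B:
  start: add(add(S^4(Z), SSZ), Z)
  step 1: add(S(add(SSSZ, SSZ)), Z)
  step 2: S(add(add(SSSZ, SSZ), Z))
  step 3: S(add(S(add(SSZ, SSZ)), Z))
  step 4: S(S(add(add(SSZ, SSZ), Z)))
  step 5: S(S(add(S(add(SZ, SSZ)), Z)))
  step 6: S(S(S(add(add(SZ, SSZ), Z))))
  step 7: S(S(S(add(S(add(Z, SSZ)), Z))))
  step 8: S(S(S(S(add(add(Z, SSZ), Z)))))
  step 9: S(S(S(S(add(SSZ, Z)))))
  step 10: S(S(S(S(S(add(SZ, Z))))))
  step 11: S(S(S(S(S(S(add(Z, Z)))))))
  step 12: S^6(Z)

Answer: SAME — A ⇓ S^6(Z), B ⇓ S^6(Z)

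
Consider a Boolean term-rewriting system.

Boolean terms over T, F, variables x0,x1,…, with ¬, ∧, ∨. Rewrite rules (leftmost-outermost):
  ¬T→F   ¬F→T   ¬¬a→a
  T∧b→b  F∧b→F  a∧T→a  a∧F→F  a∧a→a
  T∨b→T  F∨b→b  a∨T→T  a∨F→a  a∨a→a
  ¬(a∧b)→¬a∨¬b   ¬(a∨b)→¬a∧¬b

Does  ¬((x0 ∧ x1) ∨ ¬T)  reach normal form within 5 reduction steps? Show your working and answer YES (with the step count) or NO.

  start: ¬((x0 ∧ x1) ∨ ¬T)
  [1] ¬(x0 ∧ x1) ∧ ¬¬T
  [2] (¬x0 ∨ ¬x1) ∧ ¬¬T
  [3] (¬x0 ∨ ¬x1) ∧ T
  [4] ¬x0 ∨ ¬x1

Answer: YES — reaches normal form ¬x0 ∨ ¬x1 in 4 ≤ 5 steps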